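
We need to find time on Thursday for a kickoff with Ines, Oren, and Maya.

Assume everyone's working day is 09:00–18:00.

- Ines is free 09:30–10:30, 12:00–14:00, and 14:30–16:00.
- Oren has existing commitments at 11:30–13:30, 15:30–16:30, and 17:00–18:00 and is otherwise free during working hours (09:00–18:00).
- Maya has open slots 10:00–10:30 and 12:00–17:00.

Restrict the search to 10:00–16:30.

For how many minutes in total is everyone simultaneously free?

Oren free within 09:00–18:00: 09:00–11:30, 13:30–15:30, 16:30–17:00.
Ines ∩ Oren: 09:30–10:30, 13:30–14:00, 14:30–15:30.
Ines ∩ Oren ∩ Maya: 10:00–10:30, 13:30–14:00, 14:30–15:30.
Restricted to 10:00–16:30: 10:00–10:30, 13:30–14:00, 14:30–15:30.
Total common minutes: 30 + 30 + 60 = 120.

120 minutes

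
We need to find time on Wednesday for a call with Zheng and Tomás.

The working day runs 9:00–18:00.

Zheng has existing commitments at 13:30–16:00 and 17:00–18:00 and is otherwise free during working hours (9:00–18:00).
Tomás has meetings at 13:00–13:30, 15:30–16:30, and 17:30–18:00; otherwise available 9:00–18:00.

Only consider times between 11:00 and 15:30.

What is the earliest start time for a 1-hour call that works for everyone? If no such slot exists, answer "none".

11:00

Zheng free within 09:00–18:00: 09:00–13:30, 16:00–17:00.
Tomás free within 09:00–18:00: 09:00–13:00, 13:30–15:30, 16:30–17:30.
Zheng ∩ Tomás: 09:00–13:00, 16:30–17:00.
Restricted to 11:00–15:30: 11:00–13:00.
Windows ≥ 60 min: 11:00–13:00.
Earliest such window starts at 11:00.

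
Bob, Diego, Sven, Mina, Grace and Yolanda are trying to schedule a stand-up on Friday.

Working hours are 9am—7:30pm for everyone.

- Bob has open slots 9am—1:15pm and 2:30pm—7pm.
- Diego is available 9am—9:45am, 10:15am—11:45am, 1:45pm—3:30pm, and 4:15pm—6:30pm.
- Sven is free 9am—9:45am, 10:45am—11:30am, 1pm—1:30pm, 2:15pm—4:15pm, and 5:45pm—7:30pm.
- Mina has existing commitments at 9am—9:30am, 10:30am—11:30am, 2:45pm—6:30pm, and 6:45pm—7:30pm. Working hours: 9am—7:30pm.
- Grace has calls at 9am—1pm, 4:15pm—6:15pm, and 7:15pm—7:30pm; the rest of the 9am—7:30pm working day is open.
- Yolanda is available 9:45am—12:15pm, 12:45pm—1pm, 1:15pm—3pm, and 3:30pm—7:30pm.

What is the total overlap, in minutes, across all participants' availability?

Mina free within 09:00–19:30: 09:30–10:30, 11:30–14:45, 18:30–18:45.
Grace free within 09:00–19:30: 13:00–16:15, 18:15–19:15.
Bob ∩ Diego: 09:00–09:45, 10:15–11:45, 14:30–15:30, 16:15–18:30.
Bob ∩ Diego ∩ Sven: 09:00–09:45, 10:45–11:30, 14:30–15:30, 17:45–18:30.
Bob ∩ Diego ∩ Sven ∩ Mina: 09:30–09:45, 14:30–14:45.
Bob ∩ Diego ∩ Sven ∩ Mina ∩ Grace: 14:30–14:45.
Bob ∩ Diego ∩ Sven ∩ Mina ∩ Grace ∩ Yolanda: 14:30–14:45.
Total common minutes: 15.

15 minutes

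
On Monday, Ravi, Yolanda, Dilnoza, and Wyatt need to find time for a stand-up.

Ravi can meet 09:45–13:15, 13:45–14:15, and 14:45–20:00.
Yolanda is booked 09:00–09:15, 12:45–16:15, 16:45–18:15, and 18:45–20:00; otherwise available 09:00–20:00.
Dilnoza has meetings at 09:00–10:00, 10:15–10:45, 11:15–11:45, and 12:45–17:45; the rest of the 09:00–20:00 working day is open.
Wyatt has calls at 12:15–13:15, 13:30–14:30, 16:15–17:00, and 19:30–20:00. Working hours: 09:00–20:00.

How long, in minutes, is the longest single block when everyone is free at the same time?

Yolanda free within 09:00–20:00: 09:15–12:45, 16:15–16:45, 18:15–18:45.
Dilnoza free within 09:00–20:00: 10:00–10:15, 10:45–11:15, 11:45–12:45, 17:45–20:00.
Wyatt free within 09:00–20:00: 09:00–12:15, 13:15–13:30, 14:30–16:15, 17:00–19:30.
Ravi ∩ Yolanda: 09:45–12:45, 16:15–16:45, 18:15–18:45.
Ravi ∩ Yolanda ∩ Dilnoza: 10:00–10:15, 10:45–11:15, 11:45–12:45, 18:15–18:45.
Ravi ∩ Yolanda ∩ Dilnoza ∩ Wyatt: 10:00–10:15, 10:45–11:15, 11:45–12:15, 18:15–18:45.
Common window lengths: 15, 30, 30, 30 min; longest is 30.

30 minutes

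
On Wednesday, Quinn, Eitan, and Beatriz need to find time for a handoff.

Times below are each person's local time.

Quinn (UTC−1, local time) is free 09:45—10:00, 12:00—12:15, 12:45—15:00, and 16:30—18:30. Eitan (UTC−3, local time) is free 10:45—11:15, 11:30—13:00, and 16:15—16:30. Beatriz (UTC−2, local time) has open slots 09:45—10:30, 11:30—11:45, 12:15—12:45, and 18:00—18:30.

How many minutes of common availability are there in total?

Quinn → UTC: 10:45–11:00, 13:00–13:15, 13:45–16:00, 17:30–19:30.
Eitan → UTC: 13:45–14:15, 14:30–16:00, 19:15–19:30.
Beatriz → UTC: 11:45–12:30, 13:30–13:45, 14:15–14:45, 20:00–20:30.
Quinn ∩ Eitan: 13:45–14:15, 14:30–16:00, 19:15–19:30.
Quinn ∩ Eitan ∩ Beatriz: 14:30–14:45.
Total common minutes: 15.

15 minutes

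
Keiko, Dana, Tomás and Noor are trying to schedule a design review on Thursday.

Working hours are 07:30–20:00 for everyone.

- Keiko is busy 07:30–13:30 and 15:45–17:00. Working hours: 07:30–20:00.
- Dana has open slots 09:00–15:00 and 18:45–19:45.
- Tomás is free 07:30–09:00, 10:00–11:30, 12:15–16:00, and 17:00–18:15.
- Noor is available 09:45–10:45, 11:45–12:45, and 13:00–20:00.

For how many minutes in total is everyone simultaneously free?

90 minutes

Keiko free within 07:30–20:00: 13:30–15:45, 17:00–20:00.
Keiko ∩ Dana: 13:30–15:00, 18:45–19:45.
Keiko ∩ Dana ∩ Tomás: 13:30–15:00.
Keiko ∩ Dana ∩ Tomás ∩ Noor: 13:30–15:00.
Total common minutes: 90.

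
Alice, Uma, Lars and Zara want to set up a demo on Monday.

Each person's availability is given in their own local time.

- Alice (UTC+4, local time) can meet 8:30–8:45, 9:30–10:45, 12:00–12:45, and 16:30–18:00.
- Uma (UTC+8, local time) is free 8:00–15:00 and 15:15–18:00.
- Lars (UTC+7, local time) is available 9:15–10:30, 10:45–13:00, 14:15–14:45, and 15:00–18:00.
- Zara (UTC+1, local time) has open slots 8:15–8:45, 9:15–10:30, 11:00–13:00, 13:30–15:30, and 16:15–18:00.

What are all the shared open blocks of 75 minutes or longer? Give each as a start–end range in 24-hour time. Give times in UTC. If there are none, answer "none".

Alice → UTC: 04:30–04:45, 05:30–06:45, 08:00–08:45, 12:30–14:00.
Uma → UTC: 00:00–07:00, 07:15–10:00.
Lars → UTC: 02:15–03:30, 03:45–06:00, 07:15–07:45, 08:00–11:00.
Zara → UTC: 07:15–07:45, 08:15–09:30, 10:00–12:00, 12:30–14:30, 15:15–17:00.
Alice ∩ Uma: 04:30–04:45, 05:30–06:45, 08:00–08:45.
Alice ∩ Uma ∩ Lars: 04:30–04:45, 05:30–06:00, 08:00–08:45.
Alice ∩ Uma ∩ Lars ∩ Zara: 08:15–08:45.
Windows ≥ 75 min: (none).

none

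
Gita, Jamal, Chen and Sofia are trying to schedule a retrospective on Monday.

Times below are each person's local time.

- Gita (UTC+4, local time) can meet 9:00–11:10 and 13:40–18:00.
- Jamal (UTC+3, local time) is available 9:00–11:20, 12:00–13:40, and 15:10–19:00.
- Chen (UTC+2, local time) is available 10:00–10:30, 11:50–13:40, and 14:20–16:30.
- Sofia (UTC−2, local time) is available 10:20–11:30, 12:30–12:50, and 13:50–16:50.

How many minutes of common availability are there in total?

70 minutes

Gita → UTC: 05:00–07:10, 09:40–14:00.
Jamal → UTC: 06:00–08:20, 09:00–10:40, 12:10–16:00.
Chen → UTC: 08:00–08:30, 09:50–11:40, 12:20–14:30.
Sofia → UTC: 12:20–13:30, 14:30–14:50, 15:50–18:50.
Gita ∩ Jamal: 06:00–07:10, 09:40–10:40, 12:10–14:00.
Gita ∩ Jamal ∩ Chen: 09:50–10:40, 12:20–14:00.
Gita ∩ Jamal ∩ Chen ∩ Sofia: 12:20–13:30.
Total common minutes: 70.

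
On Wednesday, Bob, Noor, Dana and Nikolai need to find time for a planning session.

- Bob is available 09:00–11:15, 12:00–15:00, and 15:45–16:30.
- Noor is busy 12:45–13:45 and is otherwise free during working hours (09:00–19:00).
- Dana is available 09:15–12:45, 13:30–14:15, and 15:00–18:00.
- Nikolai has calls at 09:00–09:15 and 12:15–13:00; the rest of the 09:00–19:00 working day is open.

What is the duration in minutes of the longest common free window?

Noor free within 09:00–19:00: 09:00–12:45, 13:45–19:00.
Nikolai free within 09:00–19:00: 09:15–12:15, 13:00–19:00.
Bob ∩ Noor: 09:00–11:15, 12:00–12:45, 13:45–15:00, 15:45–16:30.
Bob ∩ Noor ∩ Dana: 09:15–11:15, 12:00–12:45, 13:45–14:15, 15:45–16:30.
Bob ∩ Noor ∩ Dana ∩ Nikolai: 09:15–11:15, 12:00–12:15, 13:45–14:15, 15:45–16:30.
Common window lengths: 120, 15, 30, 45 min; longest is 120.

120 minutes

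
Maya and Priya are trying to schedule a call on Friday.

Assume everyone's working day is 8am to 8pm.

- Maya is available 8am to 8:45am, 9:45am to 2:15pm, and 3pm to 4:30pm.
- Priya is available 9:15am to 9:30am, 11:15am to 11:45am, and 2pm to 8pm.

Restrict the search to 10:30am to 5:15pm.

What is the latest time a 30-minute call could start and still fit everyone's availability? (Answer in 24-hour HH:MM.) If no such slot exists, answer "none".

Maya ∩ Priya: 11:15–11:45, 14:00–14:15, 15:00–16:30.
Restricted to 10:30–17:15: 11:15–11:45, 14:00–14:15, 15:00–16:30.
Windows ≥ 30 min: 11:15–11:45, 15:00–16:30.
Latest start in the last window 15:00–16:30 is 16:30 − 30 min = 16:00.

16:00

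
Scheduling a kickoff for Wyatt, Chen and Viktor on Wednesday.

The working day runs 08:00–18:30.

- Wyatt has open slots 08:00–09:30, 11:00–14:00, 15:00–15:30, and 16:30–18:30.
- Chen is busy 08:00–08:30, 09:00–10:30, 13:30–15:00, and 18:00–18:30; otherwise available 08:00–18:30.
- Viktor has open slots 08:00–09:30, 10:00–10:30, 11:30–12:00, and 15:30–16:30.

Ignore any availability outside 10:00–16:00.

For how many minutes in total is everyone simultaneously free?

Chen free within 08:00–18:30: 08:30–09:00, 10:30–13:30, 15:00–18:00.
Wyatt ∩ Chen: 08:30–09:00, 11:00–13:30, 15:00–15:30, 16:30–18:00.
Wyatt ∩ Chen ∩ Viktor: 08:30–09:00, 11:30–12:00.
Restricted to 10:00–16:00: 11:30–12:00.
Total common minutes: 30.

30 minutes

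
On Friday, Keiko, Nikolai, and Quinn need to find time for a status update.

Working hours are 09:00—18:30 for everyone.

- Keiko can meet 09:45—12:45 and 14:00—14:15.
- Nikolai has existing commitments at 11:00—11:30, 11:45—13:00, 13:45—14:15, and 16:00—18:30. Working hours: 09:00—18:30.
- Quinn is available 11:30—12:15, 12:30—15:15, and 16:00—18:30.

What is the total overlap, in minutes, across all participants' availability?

Nikolai free within 09:00–18:30: 09:00–11:00, 11:30–11:45, 13:00–13:45, 14:15–16:00.
Keiko ∩ Nikolai: 09:45–11:00, 11:30–11:45.
Keiko ∩ Nikolai ∩ Quinn: 11:30–11:45.
Total common minutes: 15.

15 minutes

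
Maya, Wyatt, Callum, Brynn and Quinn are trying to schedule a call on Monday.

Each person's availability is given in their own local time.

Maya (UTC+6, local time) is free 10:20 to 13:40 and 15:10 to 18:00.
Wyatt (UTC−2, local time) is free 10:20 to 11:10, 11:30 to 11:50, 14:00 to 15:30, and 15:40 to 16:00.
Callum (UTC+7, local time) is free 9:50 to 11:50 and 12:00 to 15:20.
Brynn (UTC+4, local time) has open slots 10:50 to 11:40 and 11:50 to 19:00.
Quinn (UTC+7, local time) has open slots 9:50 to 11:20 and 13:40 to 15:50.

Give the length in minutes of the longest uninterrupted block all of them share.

Maya → UTC: 04:20–07:40, 09:10–12:00.
Wyatt → UTC: 12:20–13:10, 13:30–13:50, 16:00–17:30, 17:40–18:00.
Callum → UTC: 02:50–04:50, 05:00–08:20.
Brynn → UTC: 06:50–07:40, 07:50–15:00.
Quinn → UTC: 02:50–04:20, 06:40–08:50.
Maya ∩ Wyatt: (none).
Maya ∩ Wyatt ∩ Callum: (none).
Maya ∩ Wyatt ∩ Callum ∩ Brynn: (none).
Maya ∩ Wyatt ∩ Callum ∩ Brynn ∩ Quinn: (none).
No common window.

0 minutes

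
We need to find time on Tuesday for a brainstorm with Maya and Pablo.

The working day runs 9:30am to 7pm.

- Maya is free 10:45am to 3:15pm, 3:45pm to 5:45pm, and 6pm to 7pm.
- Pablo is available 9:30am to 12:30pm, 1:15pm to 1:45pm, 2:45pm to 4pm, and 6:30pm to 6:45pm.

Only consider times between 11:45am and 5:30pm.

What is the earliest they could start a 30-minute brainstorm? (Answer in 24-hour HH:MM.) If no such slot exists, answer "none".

Maya ∩ Pablo: 10:45–12:30, 13:15–13:45, 14:45–15:15, 15:45–16:00, 18:30–18:45.
Restricted to 11:45–17:30: 11:45–12:30, 13:15–13:45, 14:45–15:15, 15:45–16:00.
Windows ≥ 30 min: 11:45–12:30, 13:15–13:45, 14:45–15:15.
Earliest such window starts at 11:45.

11:45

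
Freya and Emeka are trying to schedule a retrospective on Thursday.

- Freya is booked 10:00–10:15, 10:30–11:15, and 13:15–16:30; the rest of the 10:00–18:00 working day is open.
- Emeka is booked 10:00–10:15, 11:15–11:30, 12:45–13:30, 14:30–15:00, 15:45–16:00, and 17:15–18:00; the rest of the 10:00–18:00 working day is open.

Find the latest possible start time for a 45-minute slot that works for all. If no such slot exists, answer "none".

Freya free within 10:00–18:00: 10:15–10:30, 11:15–13:15, 16:30–18:00.
Emeka free within 10:00–18:00: 10:15–11:15, 11:30–12:45, 13:30–14:30, 15:00–15:45, 16:00–17:15.
Freya ∩ Emeka: 10:15–10:30, 11:30–12:45, 16:30–17:15.
Windows ≥ 45 min: 11:30–12:45, 16:30–17:15.
Latest start in the last window 16:30–17:15 is 17:15 − 45 min = 16:30.

16:30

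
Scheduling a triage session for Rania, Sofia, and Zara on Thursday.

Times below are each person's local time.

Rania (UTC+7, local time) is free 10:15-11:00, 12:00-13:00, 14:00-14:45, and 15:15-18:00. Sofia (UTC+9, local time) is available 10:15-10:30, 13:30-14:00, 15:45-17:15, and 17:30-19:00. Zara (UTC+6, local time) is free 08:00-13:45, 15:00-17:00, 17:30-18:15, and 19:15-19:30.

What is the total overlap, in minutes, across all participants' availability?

Rania → UTC: 03:15–04:00, 05:00–06:00, 07:00–07:45, 08:15–11:00.
Sofia → UTC: 01:15–01:30, 04:30–05:00, 06:45–08:15, 08:30–10:00.
Zara → UTC: 02:00–07:45, 09:00–11:00, 11:30–12:15, 13:15–13:30.
Rania ∩ Sofia: 07:00–07:45, 08:30–10:00.
Rania ∩ Sofia ∩ Zara: 07:00–07:45, 09:00–10:00.
Total common minutes: 45 + 60 = 105.

105 minutes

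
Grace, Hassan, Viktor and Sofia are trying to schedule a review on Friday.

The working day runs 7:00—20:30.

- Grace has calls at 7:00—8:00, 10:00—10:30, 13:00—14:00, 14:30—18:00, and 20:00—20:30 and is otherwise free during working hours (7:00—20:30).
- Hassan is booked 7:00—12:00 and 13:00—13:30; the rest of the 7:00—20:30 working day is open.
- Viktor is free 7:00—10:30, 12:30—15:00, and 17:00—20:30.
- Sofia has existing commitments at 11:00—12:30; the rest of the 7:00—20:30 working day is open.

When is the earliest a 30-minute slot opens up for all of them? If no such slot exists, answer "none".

Grace free within 07:00–20:30: 08:00–10:00, 10:30–13:00, 14:00–14:30, 18:00–20:00.
Hassan free within 07:00–20:30: 12:00–13:00, 13:30–20:30.
Sofia free within 07:00–20:30: 07:00–11:00, 12:30–20:30.
Grace ∩ Hassan: 12:00–13:00, 14:00–14:30, 18:00–20:00.
Grace ∩ Hassan ∩ Viktor: 12:30–13:00, 14:00–14:30, 18:00–20:00.
Grace ∩ Hassan ∩ Viktor ∩ Sofia: 12:30–13:00, 14:00–14:30, 18:00–20:00.
Windows ≥ 30 min: 12:30–13:00, 14:00–14:30, 18:00–20:00.
Earliest such window starts at 12:30.

12:30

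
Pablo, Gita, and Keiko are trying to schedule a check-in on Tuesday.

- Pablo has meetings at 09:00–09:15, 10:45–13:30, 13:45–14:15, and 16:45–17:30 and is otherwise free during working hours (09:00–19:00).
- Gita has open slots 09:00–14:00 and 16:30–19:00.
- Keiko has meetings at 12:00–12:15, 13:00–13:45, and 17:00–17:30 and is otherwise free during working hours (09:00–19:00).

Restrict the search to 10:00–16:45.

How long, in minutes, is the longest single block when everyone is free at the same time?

45 minutes

Pablo free within 09:00–19:00: 09:15–10:45, 13:30–13:45, 14:15–16:45, 17:30–19:00.
Keiko free within 09:00–19:00: 09:00–12:00, 12:15–13:00, 13:45–17:00, 17:30–19:00.
Pablo ∩ Gita: 09:15–10:45, 13:30–13:45, 16:30–16:45, 17:30–19:00.
Pablo ∩ Gita ∩ Keiko: 09:15–10:45, 16:30–16:45, 17:30–19:00.
Restricted to 10:00–16:45: 10:00–10:45, 16:30–16:45.
Common window lengths: 45, 15 min; longest is 45.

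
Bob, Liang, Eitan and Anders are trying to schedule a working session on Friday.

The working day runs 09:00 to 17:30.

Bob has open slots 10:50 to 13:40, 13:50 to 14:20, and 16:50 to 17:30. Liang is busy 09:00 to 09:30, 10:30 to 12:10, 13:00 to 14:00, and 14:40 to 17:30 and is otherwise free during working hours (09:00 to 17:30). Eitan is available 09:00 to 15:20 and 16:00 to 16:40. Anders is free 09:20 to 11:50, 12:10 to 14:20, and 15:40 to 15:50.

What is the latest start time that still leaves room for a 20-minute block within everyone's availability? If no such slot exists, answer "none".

Liang free within 09:00–17:30: 09:30–10:30, 12:10–13:00, 14:00–14:40.
Bob ∩ Liang: 12:10–13:00, 14:00–14:20.
Bob ∩ Liang ∩ Eitan: 12:10–13:00, 14:00–14:20.
Bob ∩ Liang ∩ Eitan ∩ Anders: 12:10–13:00, 14:00–14:20.
Windows ≥ 20 min: 12:10–13:00, 14:00–14:20.
Latest start in the last window 14:00–14:20 is 14:20 − 20 min = 14:00.

14:00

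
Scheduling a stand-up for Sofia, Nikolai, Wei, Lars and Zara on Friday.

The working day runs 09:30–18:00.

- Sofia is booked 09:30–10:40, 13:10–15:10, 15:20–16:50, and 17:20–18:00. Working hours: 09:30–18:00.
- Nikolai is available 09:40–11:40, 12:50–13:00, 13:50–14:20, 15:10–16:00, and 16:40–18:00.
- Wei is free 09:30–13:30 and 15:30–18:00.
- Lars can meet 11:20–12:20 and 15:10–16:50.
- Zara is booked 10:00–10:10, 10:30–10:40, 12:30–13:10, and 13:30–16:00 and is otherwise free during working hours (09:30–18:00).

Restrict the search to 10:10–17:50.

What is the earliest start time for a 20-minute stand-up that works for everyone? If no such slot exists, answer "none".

11:20

Sofia free within 09:30–18:00: 10:40–13:10, 15:10–15:20, 16:50–17:20.
Zara free within 09:30–18:00: 09:30–10:00, 10:10–10:30, 10:40–12:30, 13:10–13:30, 16:00–18:00.
Sofia ∩ Nikolai: 10:40–11:40, 12:50–13:00, 15:10–15:20, 16:50–17:20.
Sofia ∩ Nikolai ∩ Wei: 10:40–11:40, 12:50–13:00, 16:50–17:20.
Sofia ∩ Nikolai ∩ Wei ∩ Lars: 11:20–11:40.
Sofia ∩ Nikolai ∩ Wei ∩ Lars ∩ Zara: 11:20–11:40.
Restricted to 10:10–17:50: 11:20–11:40.
Windows ≥ 20 min: 11:20–11:40.
Earliest such window starts at 11:20.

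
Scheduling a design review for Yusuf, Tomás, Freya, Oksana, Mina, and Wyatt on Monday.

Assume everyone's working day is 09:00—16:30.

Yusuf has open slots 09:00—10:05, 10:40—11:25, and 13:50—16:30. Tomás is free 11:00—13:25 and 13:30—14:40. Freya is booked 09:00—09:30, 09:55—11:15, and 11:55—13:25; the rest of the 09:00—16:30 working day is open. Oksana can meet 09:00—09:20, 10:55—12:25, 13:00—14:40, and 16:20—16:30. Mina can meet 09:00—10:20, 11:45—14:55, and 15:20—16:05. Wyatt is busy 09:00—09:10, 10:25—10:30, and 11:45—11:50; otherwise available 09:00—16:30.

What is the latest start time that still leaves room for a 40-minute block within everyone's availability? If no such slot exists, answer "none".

14:00

Freya free within 09:00–16:30: 09:30–09:55, 11:15–11:55, 13:25–16:30.
Wyatt free within 09:00–16:30: 09:10–10:25, 10:30–11:45, 11:50–16:30.
Yusuf ∩ Tomás: 11:00–11:25, 13:50–14:40.
Yusuf ∩ Tomás ∩ Freya: 11:15–11:25, 13:50–14:40.
Yusuf ∩ Tomás ∩ Freya ∩ Oksana: 11:15–11:25, 13:50–14:40.
Yusuf ∩ Tomás ∩ Freya ∩ Oksana ∩ Mina: 13:50–14:40.
Yusuf ∩ Tomás ∩ Freya ∩ Oksana ∩ Mina ∩ Wyatt: 13:50–14:40.
Windows ≥ 40 min: 13:50–14:40.
Latest start in the last window 13:50–14:40 is 14:40 − 40 min = 14:00.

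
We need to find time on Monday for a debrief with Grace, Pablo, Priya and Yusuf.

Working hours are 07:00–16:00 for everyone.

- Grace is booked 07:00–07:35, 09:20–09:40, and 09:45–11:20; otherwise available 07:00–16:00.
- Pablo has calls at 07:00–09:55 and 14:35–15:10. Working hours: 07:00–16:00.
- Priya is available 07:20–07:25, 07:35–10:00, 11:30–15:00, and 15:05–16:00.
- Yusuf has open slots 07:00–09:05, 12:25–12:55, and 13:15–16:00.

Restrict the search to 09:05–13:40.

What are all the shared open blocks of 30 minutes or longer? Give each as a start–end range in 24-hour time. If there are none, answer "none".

12:25–12:55

Grace free within 07:00–16:00: 07:35–09:20, 09:40–09:45, 11:20–16:00.
Pablo free within 07:00–16:00: 09:55–14:35, 15:10–16:00.
Grace ∩ Pablo: 11:20–14:35, 15:10–16:00.
Grace ∩ Pablo ∩ Priya: 11:30–14:35, 15:10–16:00.
Grace ∩ Pablo ∩ Priya ∩ Yusuf: 12:25–12:55, 13:15–14:35, 15:10–16:00.
Restricted to 09:05–13:40: 12:25–12:55, 13:15–13:40.
Windows ≥ 30 min: 12:25–12:55.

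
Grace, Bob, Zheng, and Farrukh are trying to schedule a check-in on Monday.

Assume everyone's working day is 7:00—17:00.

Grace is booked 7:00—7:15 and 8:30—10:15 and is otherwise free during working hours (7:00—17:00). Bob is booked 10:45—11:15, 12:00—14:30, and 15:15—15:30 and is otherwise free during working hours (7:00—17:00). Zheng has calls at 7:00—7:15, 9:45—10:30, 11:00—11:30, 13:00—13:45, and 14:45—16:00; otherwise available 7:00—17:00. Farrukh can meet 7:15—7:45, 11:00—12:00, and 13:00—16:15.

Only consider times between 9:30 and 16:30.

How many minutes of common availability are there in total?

Grace free within 07:00–17:00: 07:15–08:30, 10:15–17:00.
Bob free within 07:00–17:00: 07:00–10:45, 11:15–12:00, 14:30–15:15, 15:30–17:00.
Zheng free within 07:00–17:00: 07:15–09:45, 10:30–11:00, 11:30–13:00, 13:45–14:45, 16:00–17:00.
Grace ∩ Bob: 07:15–08:30, 10:15–10:45, 11:15–12:00, 14:30–15:15, 15:30–17:00.
Grace ∩ Bob ∩ Zheng: 07:15–08:30, 10:30–10:45, 11:30–12:00, 14:30–14:45, 16:00–17:00.
Grace ∩ Bob ∩ Zheng ∩ Farrukh: 07:15–07:45, 11:30–12:00, 14:30–14:45, 16:00–16:15.
Restricted to 09:30–16:30: 11:30–12:00, 14:30–14:45, 16:00–16:15.
Total common minutes: 30 + 15 + 15 = 60.

60 minutes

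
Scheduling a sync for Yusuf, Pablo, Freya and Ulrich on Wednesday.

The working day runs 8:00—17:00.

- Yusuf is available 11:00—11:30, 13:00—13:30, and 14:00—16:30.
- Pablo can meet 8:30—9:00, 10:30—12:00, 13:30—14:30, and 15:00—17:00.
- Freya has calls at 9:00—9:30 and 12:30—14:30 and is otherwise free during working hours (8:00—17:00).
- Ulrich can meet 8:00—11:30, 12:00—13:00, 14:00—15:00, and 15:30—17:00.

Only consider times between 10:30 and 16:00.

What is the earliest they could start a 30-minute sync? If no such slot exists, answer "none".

11:00

Freya free within 08:00–17:00: 08:00–09:00, 09:30–12:30, 14:30–17:00.
Yusuf ∩ Pablo: 11:00–11:30, 14:00–14:30, 15:00–16:30.
Yusuf ∩ Pablo ∩ Freya: 11:00–11:30, 15:00–16:30.
Yusuf ∩ Pablo ∩ Freya ∩ Ulrich: 11:00–11:30, 15:30–16:30.
Restricted to 10:30–16:00: 11:00–11:30, 15:30–16:00.
Windows ≥ 30 min: 11:00–11:30, 15:30–16:00.
Earliest such window starts at 11:00.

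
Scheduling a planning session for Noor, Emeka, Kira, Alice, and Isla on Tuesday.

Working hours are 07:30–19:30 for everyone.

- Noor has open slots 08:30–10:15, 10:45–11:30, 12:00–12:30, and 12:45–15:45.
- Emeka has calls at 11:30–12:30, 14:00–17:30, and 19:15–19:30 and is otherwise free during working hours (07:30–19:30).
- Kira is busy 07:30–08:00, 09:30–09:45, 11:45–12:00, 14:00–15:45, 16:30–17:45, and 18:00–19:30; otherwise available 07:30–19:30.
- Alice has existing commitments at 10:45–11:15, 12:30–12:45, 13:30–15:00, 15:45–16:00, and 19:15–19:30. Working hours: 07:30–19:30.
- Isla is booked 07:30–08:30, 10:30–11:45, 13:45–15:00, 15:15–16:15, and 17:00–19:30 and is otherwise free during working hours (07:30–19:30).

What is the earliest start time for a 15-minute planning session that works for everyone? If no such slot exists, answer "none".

08:30

Emeka free within 07:30–19:30: 07:30–11:30, 12:30–14:00, 17:30–19:15.
Kira free within 07:30–19:30: 08:00–09:30, 09:45–11:45, 12:00–14:00, 15:45–16:30, 17:45–18:00.
Alice free within 07:30–19:30: 07:30–10:45, 11:15–12:30, 12:45–13:30, 15:00–15:45, 16:00–19:15.
Isla free within 07:30–19:30: 08:30–10:30, 11:45–13:45, 15:00–15:15, 16:15–17:00.
Noor ∩ Emeka: 08:30–10:15, 10:45–11:30, 12:45–14:00.
Noor ∩ Emeka ∩ Kira: 08:30–09:30, 09:45–10:15, 10:45–11:30, 12:45–14:00.
Noor ∩ Emeka ∩ Kira ∩ Alice: 08:30–09:30, 09:45–10:15, 11:15–11:30, 12:45–13:30.
Noor ∩ Emeka ∩ Kira ∩ Alice ∩ Isla: 08:30–09:30, 09:45–10:15, 12:45–13:30.
Windows ≥ 15 min: 08:30–09:30, 09:45–10:15, 12:45–13:30.
Earliest such window starts at 08:30.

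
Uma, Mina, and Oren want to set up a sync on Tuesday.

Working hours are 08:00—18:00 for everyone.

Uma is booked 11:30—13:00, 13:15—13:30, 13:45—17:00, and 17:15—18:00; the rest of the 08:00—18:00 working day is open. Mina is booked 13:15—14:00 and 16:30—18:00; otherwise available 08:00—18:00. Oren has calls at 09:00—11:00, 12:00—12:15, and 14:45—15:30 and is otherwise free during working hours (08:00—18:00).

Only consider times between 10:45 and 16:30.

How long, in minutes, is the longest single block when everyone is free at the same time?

Uma free within 08:00–18:00: 08:00–11:30, 13:00–13:15, 13:30–13:45, 17:00–17:15.
Mina free within 08:00–18:00: 08:00–13:15, 14:00–16:30.
Oren free within 08:00–18:00: 08:00–09:00, 11:00–12:00, 12:15–14:45, 15:30–18:00.
Uma ∩ Mina: 08:00–11:30, 13:00–13:15.
Uma ∩ Mina ∩ Oren: 08:00–09:00, 11:00–11:30, 13:00–13:15.
Restricted to 10:45–16:30: 11:00–11:30, 13:00–13:15.
Common window lengths: 30, 15 min; longest is 30.

30 minutes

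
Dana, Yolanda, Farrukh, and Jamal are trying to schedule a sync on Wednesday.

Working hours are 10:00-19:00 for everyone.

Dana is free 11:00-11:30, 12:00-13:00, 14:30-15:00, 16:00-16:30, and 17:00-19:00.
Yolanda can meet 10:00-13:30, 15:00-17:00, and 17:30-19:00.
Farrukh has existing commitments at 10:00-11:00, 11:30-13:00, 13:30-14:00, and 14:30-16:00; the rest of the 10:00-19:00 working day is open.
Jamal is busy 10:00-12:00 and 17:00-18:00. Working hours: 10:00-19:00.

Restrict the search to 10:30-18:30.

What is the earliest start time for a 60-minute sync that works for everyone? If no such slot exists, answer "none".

none

Farrukh free within 10:00–19:00: 11:00–11:30, 13:00–13:30, 14:00–14:30, 16:00–19:00.
Jamal free within 10:00–19:00: 12:00–17:00, 18:00–19:00.
Dana ∩ Yolanda: 11:00–11:30, 12:00–13:00, 16:00–16:30, 17:30–19:00.
Dana ∩ Yolanda ∩ Farrukh: 11:00–11:30, 16:00–16:30, 17:30–19:00.
Dana ∩ Yolanda ∩ Farrukh ∩ Jamal: 16:00–16:30, 18:00–19:00.
Restricted to 10:30–18:30: 16:00–16:30, 18:00–18:30.
Windows ≥ 60 min: (none).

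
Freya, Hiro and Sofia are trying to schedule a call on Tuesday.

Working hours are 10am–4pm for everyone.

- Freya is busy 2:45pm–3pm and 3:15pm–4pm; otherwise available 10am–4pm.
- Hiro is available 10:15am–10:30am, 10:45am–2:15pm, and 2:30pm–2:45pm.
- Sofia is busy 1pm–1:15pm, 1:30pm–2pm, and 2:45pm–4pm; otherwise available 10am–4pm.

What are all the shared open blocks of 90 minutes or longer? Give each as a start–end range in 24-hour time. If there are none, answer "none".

10:45–13:00

Freya free within 10:00–16:00: 10:00–14:45, 15:00–15:15.
Sofia free within 10:00–16:00: 10:00–13:00, 13:15–13:30, 14:00–14:45.
Freya ∩ Hiro: 10:15–10:30, 10:45–14:15, 14:30–14:45.
Freya ∩ Hiro ∩ Sofia: 10:15–10:30, 10:45–13:00, 13:15–13:30, 14:00–14:15, 14:30–14:45.
Windows ≥ 90 min: 10:45–13:00.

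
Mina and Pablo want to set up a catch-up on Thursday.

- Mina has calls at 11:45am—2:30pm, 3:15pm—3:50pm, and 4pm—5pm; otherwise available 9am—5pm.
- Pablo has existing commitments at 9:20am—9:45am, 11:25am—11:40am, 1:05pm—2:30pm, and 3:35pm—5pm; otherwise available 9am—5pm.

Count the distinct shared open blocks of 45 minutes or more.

2

Mina free within 09:00–17:00: 09:00–11:45, 14:30–15:15, 15:50–16:00.
Pablo free within 09:00–17:00: 09:00–09:20, 09:45–11:25, 11:40–13:05, 14:30–15:35.
Mina ∩ Pablo: 09:00–09:20, 09:45–11:25, 11:40–11:45, 14:30–15:15.
Windows ≥ 45 min: 09:45–11:25, 14:30–15:15.
That's 2 windows.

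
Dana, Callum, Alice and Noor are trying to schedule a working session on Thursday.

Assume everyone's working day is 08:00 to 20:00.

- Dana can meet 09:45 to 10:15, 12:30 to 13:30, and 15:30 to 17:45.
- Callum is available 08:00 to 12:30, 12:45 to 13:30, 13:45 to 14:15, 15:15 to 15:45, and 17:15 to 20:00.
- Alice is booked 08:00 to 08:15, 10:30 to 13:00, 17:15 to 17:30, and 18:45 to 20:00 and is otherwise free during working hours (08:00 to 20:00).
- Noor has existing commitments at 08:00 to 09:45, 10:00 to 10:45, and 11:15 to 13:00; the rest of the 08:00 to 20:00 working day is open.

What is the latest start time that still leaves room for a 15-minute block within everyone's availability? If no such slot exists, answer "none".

Alice free within 08:00–20:00: 08:15–10:30, 13:00–17:15, 17:30–18:45.
Noor free within 08:00–20:00: 09:45–10:00, 10:45–11:15, 13:00–20:00.
Dana ∩ Callum: 09:45–10:15, 12:45–13:30, 15:30–15:45, 17:15–17:45.
Dana ∩ Callum ∩ Alice: 09:45–10:15, 13:00–13:30, 15:30–15:45, 17:30–17:45.
Dana ∩ Callum ∩ Alice ∩ Noor: 09:45–10:00, 13:00–13:30, 15:30–15:45, 17:30–17:45.
Windows ≥ 15 min: 09:45–10:00, 13:00–13:30, 15:30–15:45, 17:30–17:45.
Latest start in the last window 17:30–17:45 is 17:45 − 15 min = 17:30.

17:30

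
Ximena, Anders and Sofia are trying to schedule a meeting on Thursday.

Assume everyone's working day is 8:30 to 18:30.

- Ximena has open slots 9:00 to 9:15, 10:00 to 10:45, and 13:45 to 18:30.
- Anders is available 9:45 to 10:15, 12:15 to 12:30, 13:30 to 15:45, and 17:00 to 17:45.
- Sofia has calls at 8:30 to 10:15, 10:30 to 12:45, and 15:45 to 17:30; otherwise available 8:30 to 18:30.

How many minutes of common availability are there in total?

135 minutes

Sofia free within 08:30–18:30: 10:15–10:30, 12:45–15:45, 17:30–18:30.
Ximena ∩ Anders: 10:00–10:15, 13:45–15:45, 17:00–17:45.
Ximena ∩ Anders ∩ Sofia: 13:45–15:45, 17:30–17:45.
Total common minutes: 120 + 15 = 135.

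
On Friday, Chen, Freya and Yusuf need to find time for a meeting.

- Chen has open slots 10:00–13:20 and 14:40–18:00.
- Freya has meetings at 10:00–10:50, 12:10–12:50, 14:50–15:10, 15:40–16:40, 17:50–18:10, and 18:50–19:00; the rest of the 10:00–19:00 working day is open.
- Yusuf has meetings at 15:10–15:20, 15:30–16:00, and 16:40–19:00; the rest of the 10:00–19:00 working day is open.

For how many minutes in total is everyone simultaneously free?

Freya free within 10:00–19:00: 10:50–12:10, 12:50–14:50, 15:10–15:40, 16:40–17:50, 18:10–18:50.
Yusuf free within 10:00–19:00: 10:00–15:10, 15:20–15:30, 16:00–16:40.
Chen ∩ Freya: 10:50–12:10, 12:50–13:20, 14:40–14:50, 15:10–15:40, 16:40–17:50.
Chen ∩ Freya ∩ Yusuf: 10:50–12:10, 12:50–13:20, 14:40–14:50, 15:20–15:30.
Total common minutes: 80 + 30 + 10 + 10 = 130.

130 minutes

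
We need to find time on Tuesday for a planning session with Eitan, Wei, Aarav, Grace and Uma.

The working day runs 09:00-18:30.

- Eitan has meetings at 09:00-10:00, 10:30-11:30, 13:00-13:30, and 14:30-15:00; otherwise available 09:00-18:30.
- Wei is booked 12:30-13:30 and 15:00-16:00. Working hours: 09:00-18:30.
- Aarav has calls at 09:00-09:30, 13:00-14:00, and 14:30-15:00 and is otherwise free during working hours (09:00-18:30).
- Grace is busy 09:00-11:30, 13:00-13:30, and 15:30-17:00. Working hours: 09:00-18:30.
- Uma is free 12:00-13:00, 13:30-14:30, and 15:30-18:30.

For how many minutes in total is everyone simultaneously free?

150 minutes

Eitan free within 09:00–18:30: 10:00–10:30, 11:30–13:00, 13:30–14:30, 15:00–18:30.
Wei free within 09:00–18:30: 09:00–12:30, 13:30–15:00, 16:00–18:30.
Aarav free within 09:00–18:30: 09:30–13:00, 14:00–14:30, 15:00–18:30.
Grace free within 09:00–18:30: 11:30–13:00, 13:30–15:30, 17:00–18:30.
Eitan ∩ Wei: 10:00–10:30, 11:30–12:30, 13:30–14:30, 16:00–18:30.
Eitan ∩ Wei ∩ Aarav: 10:00–10:30, 11:30–12:30, 14:00–14:30, 16:00–18:30.
Eitan ∩ Wei ∩ Aarav ∩ Grace: 11:30–12:30, 14:00–14:30, 17:00–18:30.
Eitan ∩ Wei ∩ Aarav ∩ Grace ∩ Uma: 12:00–12:30, 14:00–14:30, 17:00–18:30.
Total common minutes: 30 + 30 + 90 = 150.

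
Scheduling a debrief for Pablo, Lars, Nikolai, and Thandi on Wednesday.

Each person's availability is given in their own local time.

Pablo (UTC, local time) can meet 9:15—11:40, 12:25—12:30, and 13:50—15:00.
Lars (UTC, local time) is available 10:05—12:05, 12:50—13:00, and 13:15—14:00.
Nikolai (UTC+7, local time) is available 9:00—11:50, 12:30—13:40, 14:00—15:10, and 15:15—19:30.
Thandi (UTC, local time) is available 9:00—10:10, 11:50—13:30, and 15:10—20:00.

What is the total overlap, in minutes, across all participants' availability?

Pablo → UTC: 09:15–11:40, 12:25–12:30, 13:50–15:00.
Lars → UTC: 10:05–12:05, 12:50–13:00, 13:15–14:00.
Nikolai → UTC: 02:00–04:50, 05:30–06:40, 07:00–08:10, 08:15–12:30.
Thandi → UTC: 09:00–10:10, 11:50–13:30, 15:10–20:00.
Pablo ∩ Lars: 10:05–11:40, 13:50–14:00.
Pablo ∩ Lars ∩ Nikolai: 10:05–11:40.
Pablo ∩ Lars ∩ Nikolai ∩ Thandi: 10:05–10:10.
Total common minutes: 5.

5 minutes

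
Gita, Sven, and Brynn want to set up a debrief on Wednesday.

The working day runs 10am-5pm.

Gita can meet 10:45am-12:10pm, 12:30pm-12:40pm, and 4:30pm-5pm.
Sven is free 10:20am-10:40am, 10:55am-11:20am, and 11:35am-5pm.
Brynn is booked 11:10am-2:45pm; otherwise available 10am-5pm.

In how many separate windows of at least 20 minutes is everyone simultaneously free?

Brynn free within 10:00–17:00: 10:00–11:10, 14:45–17:00.
Gita ∩ Sven: 10:55–11:20, 11:35–12:10, 12:30–12:40, 16:30–17:00.
Gita ∩ Sven ∩ Brynn: 10:55–11:10, 16:30–17:00.
Windows ≥ 20 min: 16:30–17:00.
That's 1 window.

1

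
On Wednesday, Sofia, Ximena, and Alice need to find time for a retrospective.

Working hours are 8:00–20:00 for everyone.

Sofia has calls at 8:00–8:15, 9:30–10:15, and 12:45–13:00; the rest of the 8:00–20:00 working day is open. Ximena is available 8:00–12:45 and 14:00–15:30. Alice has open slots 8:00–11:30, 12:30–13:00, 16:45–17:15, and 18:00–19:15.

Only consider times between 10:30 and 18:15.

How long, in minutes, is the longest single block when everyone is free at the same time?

Sofia free within 08:00–20:00: 08:15–09:30, 10:15–12:45, 13:00–20:00.
Sofia ∩ Ximena: 08:15–09:30, 10:15–12:45, 14:00–15:30.
Sofia ∩ Ximena ∩ Alice: 08:15–09:30, 10:15–11:30, 12:30–12:45.
Restricted to 10:30–18:15: 10:30–11:30, 12:30–12:45.
Common window lengths: 60, 15 min; longest is 60.

60 minutes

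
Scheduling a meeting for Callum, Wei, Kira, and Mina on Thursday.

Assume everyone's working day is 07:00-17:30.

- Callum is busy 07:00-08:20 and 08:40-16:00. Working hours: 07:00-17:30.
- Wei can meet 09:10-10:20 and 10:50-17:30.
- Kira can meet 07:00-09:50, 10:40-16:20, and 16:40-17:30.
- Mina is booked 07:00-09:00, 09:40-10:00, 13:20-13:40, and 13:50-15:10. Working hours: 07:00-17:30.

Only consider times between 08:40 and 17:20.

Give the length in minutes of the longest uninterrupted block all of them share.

Callum free within 07:00–17:30: 08:20–08:40, 16:00–17:30.
Mina free within 07:00–17:30: 09:00–09:40, 10:00–13:20, 13:40–13:50, 15:10–17:30.
Callum ∩ Wei: 16:00–17:30.
Callum ∩ Wei ∩ Kira: 16:00–16:20, 16:40–17:30.
Callum ∩ Wei ∩ Kira ∩ Mina: 16:00–16:20, 16:40–17:30.
Restricted to 08:40–17:20: 16:00–16:20, 16:40–17:20.
Common window lengths: 20, 40 min; longest is 40.

40 minutes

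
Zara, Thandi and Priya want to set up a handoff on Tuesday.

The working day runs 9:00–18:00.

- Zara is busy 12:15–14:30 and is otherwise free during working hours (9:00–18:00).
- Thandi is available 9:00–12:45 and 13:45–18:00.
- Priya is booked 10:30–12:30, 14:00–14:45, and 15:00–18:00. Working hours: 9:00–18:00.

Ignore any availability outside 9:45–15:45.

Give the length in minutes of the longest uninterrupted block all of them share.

45 minutes

Zara free within 09:00–18:00: 09:00–12:15, 14:30–18:00.
Priya free within 09:00–18:00: 09:00–10:30, 12:30–14:00, 14:45–15:00.
Zara ∩ Thandi: 09:00–12:15, 14:30–18:00.
Zara ∩ Thandi ∩ Priya: 09:00–10:30, 14:45–15:00.
Restricted to 09:45–15:45: 09:45–10:30, 14:45–15:00.
Common window lengths: 45, 15 min; longest is 45.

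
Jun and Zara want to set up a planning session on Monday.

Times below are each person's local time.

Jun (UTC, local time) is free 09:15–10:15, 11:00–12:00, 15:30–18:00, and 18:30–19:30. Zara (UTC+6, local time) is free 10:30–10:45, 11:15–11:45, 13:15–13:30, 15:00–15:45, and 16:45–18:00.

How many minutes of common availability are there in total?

90 minutes

Jun → UTC: 09:15–10:15, 11:00–12:00, 15:30–18:00, 18:30–19:30.
Zara → UTC: 04:30–04:45, 05:15–05:45, 07:15–07:30, 09:00–09:45, 10:45–12:00.
Jun ∩ Zara: 09:15–09:45, 11:00–12:00.
Total common minutes: 30 + 60 = 90.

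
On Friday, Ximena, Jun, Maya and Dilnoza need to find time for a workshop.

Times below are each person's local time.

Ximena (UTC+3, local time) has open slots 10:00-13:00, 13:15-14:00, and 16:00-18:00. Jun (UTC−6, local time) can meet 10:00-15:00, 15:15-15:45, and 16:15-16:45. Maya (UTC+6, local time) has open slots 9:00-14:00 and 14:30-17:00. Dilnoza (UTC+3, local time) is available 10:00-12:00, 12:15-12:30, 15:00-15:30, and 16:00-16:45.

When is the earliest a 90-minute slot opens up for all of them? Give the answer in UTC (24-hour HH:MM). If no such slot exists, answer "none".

Ximena → UTC: 07:00–10:00, 10:15–11:00, 13:00–15:00.
Jun → UTC: 16:00–21:00, 21:15–21:45, 22:15–22:45.
Maya → UTC: 03:00–08:00, 08:30–11:00.
Dilnoza → UTC: 07:00–09:00, 09:15–09:30, 12:00–12:30, 13:00–13:45.
Ximena ∩ Jun: (none).
Ximena ∩ Jun ∩ Maya: (none).
Ximena ∩ Jun ∩ Maya ∩ Dilnoza: (none).
Windows ≥ 90 min: (none).

none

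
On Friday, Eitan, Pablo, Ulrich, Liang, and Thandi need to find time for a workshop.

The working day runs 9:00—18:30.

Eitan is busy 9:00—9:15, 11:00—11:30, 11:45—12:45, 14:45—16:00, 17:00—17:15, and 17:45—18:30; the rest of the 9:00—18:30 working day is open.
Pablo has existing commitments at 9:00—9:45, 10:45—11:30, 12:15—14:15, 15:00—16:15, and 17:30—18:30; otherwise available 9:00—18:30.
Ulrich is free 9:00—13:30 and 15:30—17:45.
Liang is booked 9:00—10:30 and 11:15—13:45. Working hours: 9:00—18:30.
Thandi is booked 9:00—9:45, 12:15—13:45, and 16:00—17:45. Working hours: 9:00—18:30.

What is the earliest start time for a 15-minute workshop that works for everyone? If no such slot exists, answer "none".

Eitan free within 09:00–18:30: 09:15–11:00, 11:30–11:45, 12:45–14:45, 16:00–17:00, 17:15–17:45.
Pablo free within 09:00–18:30: 09:45–10:45, 11:30–12:15, 14:15–15:00, 16:15–17:30.
Liang free within 09:00–18:30: 10:30–11:15, 13:45–18:30.
Thandi free within 09:00–18:30: 09:45–12:15, 13:45–16:00, 17:45–18:30.
Eitan ∩ Pablo: 09:45–10:45, 11:30–11:45, 14:15–14:45, 16:15–17:00, 17:15–17:30.
Eitan ∩ Pablo ∩ Ulrich: 09:45–10:45, 11:30–11:45, 16:15–17:00, 17:15–17:30.
Eitan ∩ Pablo ∩ Ulrich ∩ Liang: 10:30–10:45, 16:15–17:00, 17:15–17:30.
Eitan ∩ Pablo ∩ Ulrich ∩ Liang ∩ Thandi: 10:30–10:45.
Windows ≥ 15 min: 10:30–10:45.
Earliest such window starts at 10:30.

10:30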